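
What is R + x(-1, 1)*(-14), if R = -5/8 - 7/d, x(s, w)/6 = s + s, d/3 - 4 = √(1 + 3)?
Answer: 12023/72 ≈ 166.99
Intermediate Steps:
d = 18 (d = 12 + 3*√(1 + 3) = 12 + 3*√4 = 12 + 3*2 = 12 + 6 = 18)
x(s, w) = 12*s (x(s, w) = 6*(s + s) = 6*(2*s) = 12*s)
R = -73/72 (R = -5/8 - 7/18 = -73/72 ≈ -1.0139)
R + x(-1, 1)*(-14) = -73/72 + (12*(-1))*(-14) = -73/72 - 12*(-14) = -73/72 + 168 = 12023/72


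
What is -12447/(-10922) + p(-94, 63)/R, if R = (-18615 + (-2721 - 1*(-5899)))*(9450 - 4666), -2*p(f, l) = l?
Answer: 21377182833/18758054432 ≈ 1.1396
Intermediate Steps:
p(f, l) = -l/2
R = -73850608 (R = (-18615 + (-2721 + 5899))*4784 = (-18615 + 3178)*4784 = -15437*4784 = -73850608)
-12447/(-10922) + p(-94, 63)/R = -12447/(-10922) - 1/2*63/(-73850608) = -12447*(-1/10922) - 63/2*(-1/73850608) = 12447/10922 + 63/147701216 = 21377182833/18758054432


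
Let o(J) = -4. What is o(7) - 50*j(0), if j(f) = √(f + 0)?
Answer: -4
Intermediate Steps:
j(f) = √f
o(7) - 50*j(0) = -4 - 50*√0 = -4 - 50*0 = -4 + 0 = -4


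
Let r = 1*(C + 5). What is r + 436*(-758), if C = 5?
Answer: -330478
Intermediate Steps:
r = 10 (r = 1*(5 + 5) = 1*10 = 10)
r + 436*(-758) = 10 + 436*(-758) = 10 - 330488 = -330478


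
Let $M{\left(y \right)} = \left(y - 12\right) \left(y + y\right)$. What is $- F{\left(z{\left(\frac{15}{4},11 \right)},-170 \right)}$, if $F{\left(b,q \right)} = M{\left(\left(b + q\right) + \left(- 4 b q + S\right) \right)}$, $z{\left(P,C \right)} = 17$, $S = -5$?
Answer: $-259737560$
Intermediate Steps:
$M{\left(y \right)} = 2 y \left(-12 + y\right)$ ($M{\left(y \right)} = \left(-12 + y\right) 2 y = 2 y \left(-12 + y\right)$)
$F{\left(b,q \right)} = 2 \left(-17 + b + q - 4 b q\right) \left(-5 + b + q - 4 b q\right)$ ($F{\left(b,q \right)} = 2 \left(\left(b + q\right) + \left(- 4 b q - 5\right)\right) \left(-12 + \left(\left(b + q\right) + \left(- 4 b q - 5\right)\right)\right) = 2 \left(\left(b + q\right) - \left(5 + 4 b q\right)\right) \left(-12 - \left(5 - b - q + 4 b q\right)\right) = 2 \left(-5 + b + q - 4 b q\right) \left(-12 - \left(5 - b - q + 4 b q\right)\right) = 2 \left(-5 + b + q - 4 b q\right) \left(-17 + b + q - 4 b q\right) = 2 \left(-17 + b + q - 4 b q\right) \left(-5 + b + q - 4 b q\right)$)
$- F{\left(z{\left(\frac{15}{4},11 \right)},-170 \right)} = - 2 \left(5 - 17 - -170 + 4 \cdot 17 \left(-170\right)\right) \left(17 - 17 - -170 + 4 \cdot 17 \left(-170\right)\right) = - 2 \left(5 - 17 + 170 - 11560\right) \left(17 - 17 + 170 - 11560\right) = - 2 \left(-11402\right) \left(-11390\right) = \left(-1\right) 259737560 = -259737560$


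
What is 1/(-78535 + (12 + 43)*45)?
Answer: -1/76060 ≈ -1.3148e-5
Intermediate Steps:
1/(-78535 + (12 + 43)*45) = 1/(-78535 + 55*45) = 1/(-78535 + 2475) = 1/(-76060) = -1/76060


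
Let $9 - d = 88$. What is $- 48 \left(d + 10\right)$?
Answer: $3312$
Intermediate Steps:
$d = -79$ ($d = 9 - 88 = -79$)
$- 48 \left(d + 10\right) = - 48 \left(-79 + 10\right) = \left(-48\right) \left(-69\right) = 3312$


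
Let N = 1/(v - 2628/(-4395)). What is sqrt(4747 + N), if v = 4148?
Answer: 9*sqrt(8456141006597)/379856 ≈ 68.898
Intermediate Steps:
N = 1465/6077696 (N = 1/(4148 - 2628/(-4395)) = 1/(4148 - 2628*(-1/4395)) = 1/(4148 + 876/1465) = 1/(6077696/1465) = 1465/6077696 ≈ 0.00024105)
sqrt(4747 + N) = sqrt(4747 + 1465/6077696) = sqrt(28850824377/6077696) = 9*sqrt(8456141006597)/379856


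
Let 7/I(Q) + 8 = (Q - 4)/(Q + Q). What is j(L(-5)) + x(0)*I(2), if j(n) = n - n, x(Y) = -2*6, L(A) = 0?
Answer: 168/17 ≈ 9.8824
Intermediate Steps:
I(Q) = 7/(-8 + (-4 + Q)/(2*Q)) (I(Q) = 7/(-8 + (Q - 4)/(Q + Q)) = 7/(-8 + (-4 + Q)/((2*Q))) = 7/(-8 + (-4 + Q)*(1/(2*Q))) = 7/(-8 + (-4 + Q)/(2*Q)))
x(Y) = -12
j(n) = 0
j(L(-5)) + x(0)*I(2) = 0 - (-168)*2/(4 + 15*2) = 0 - (-168)*2/(4 + 30) = 0 - (-168)*2/34 = 0 - 12*(-14/17) = 0 + 168/17 = 168/17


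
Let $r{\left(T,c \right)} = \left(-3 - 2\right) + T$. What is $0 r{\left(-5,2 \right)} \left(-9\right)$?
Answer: $0$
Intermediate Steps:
$r{\left(T,c \right)} = -5 + T$
$0 r{\left(-5,2 \right)} \left(-9\right) = 0 \left(-5 - 5\right) \left(-9\right) = 0 \left(-10\right) \left(-9\right) = 0 \left(-9\right) = 0$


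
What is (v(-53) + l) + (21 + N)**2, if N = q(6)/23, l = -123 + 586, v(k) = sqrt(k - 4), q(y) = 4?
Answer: 482096/529 + I*sqrt(57) ≈ 911.33 + 7.5498*I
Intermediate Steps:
v(k) = sqrt(-4 + k)
l = 463
N = 4/23 ≈ 0.17391
(v(-53) + l) + (21 + N)**2 = (sqrt(-4 - 53) + 463) + (21 + 4/23)**2 = (sqrt(-57) + 463) + (487/23)**2 = (I*sqrt(57) + 463) + 237169/529 = (463 + I*sqrt(57)) + 237169/529 = 482096/529 + I*sqrt(57)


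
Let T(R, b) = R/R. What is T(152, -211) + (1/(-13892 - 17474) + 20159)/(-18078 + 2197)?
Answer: -134183747/498123446 ≈ -0.26938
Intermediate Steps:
T(R, b) = 1
T(152, -211) + (1/(-13892 - 17474) + 20159)/(-18078 + 2197) = 1 + (1/(-13892 - 17474) + 20159)/(-18078 + 2197) = 1 + (1/(-31366) + 20159)/(-15881) = 1 + (-1/31366 + 20159)*(-1/15881) = 1 + (632307193/31366)*(-1/15881) = 1 - 632307193/498123446 = -134183747/498123446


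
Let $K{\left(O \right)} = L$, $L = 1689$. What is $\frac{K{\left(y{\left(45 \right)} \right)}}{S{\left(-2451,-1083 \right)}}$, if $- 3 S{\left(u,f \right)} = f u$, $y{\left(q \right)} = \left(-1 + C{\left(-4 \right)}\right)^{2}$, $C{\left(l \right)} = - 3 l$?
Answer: $- \frac{563}{294937} \approx -0.0019089$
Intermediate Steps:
$y{\left(q \right)} = 121$ ($y{\left(q \right)} = \left(-1 - -12\right)^{2} = \left(-1 + 12\right)^{2} = 11^{2} = 121$)
$K{\left(O \right)} = 1689$
$S{\left(u,f \right)} = - \frac{f u}{3}$
$\frac{K{\left(y{\left(45 \right)} \right)}}{S{\left(-2451,-1083 \right)}} = \frac{1689}{\left(- \frac{1}{3}\right) \left(-1083\right) \left(-2451\right)} = \frac{1689}{-884811} = 1689 \left(- \frac{1}{884811}\right) = - \frac{563}{294937}$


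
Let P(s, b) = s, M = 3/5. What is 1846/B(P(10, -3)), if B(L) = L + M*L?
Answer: 923/8 ≈ 115.38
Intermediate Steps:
M = ⅗ (M = 3*(⅕) = ⅗ ≈ 0.60000)
B(L) = 8*L/5 (B(L) = L + 3*L/5 = 8*L/5)
1846/B(P(10, -3)) = 1846/(((8/5)*10)) = 1846/16 = 1846*(1/16) = 923/8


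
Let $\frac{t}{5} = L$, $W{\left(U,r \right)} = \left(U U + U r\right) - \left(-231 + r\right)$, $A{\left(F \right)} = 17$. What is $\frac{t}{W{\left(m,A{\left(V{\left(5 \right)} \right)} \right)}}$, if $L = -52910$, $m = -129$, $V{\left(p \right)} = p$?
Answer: $- \frac{132275}{7331} \approx -18.043$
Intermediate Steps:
$W{\left(U,r \right)} = 231 + U^{2} - r + U r$ ($W{\left(U,r \right)} = \left(U^{2} + U r\right) - \left(-231 + r\right) = 231 + U^{2} - r + U r$)
$t = -264550$ ($t = 5 \left(-52910\right) = -264550$)
$\frac{t}{W{\left(m,A{\left(V{\left(5 \right)} \right)} \right)}} = - \frac{264550}{231 + \left(-129\right)^{2} - 17 - 2193} = - \frac{264550}{231 + 16641 - 17 - 2193} = - \frac{264550}{14662} = \left(-264550\right) \frac{1}{14662} = - \frac{132275}{7331}$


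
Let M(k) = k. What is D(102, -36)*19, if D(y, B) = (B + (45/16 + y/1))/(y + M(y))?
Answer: 6973/1088 ≈ 6.4090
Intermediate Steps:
D(y, B) = (45/16 + B + y)/(2*y) (D(y, B) = (B + (45/16 + y/1))/(y + y) = (B + (45*(1/16) + y*1))/((2*y)) = (B + (45/16 + y))*(1/(2*y)) = (45/16 + B + y)*(1/(2*y)) = (45/16 + B + y)/(2*y))
D(102, -36)*19 = ((1/32)*(45 + 16*(-36) + 16*102)/102)*19 = ((1/32)*(1/102)*(45 - 576 + 1632))*19 = ((1/32)*(1/102)*1101)*19 = (367/1088)*19 = 6973/1088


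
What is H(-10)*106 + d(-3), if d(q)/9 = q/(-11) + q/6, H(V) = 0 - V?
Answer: 23275/22 ≈ 1058.0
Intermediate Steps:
H(V) = -V
d(q) = 15*q/22 (d(q) = 9*(q/(-11) + q/6) = 9*(q*(-1/11) + q*(1/6)) = 9*(-q/11 + q/6) = 9*(5*q/66) = 15*q/22)
H(-10)*106 + d(-3) = -1*(-10)*106 + (15/22)*(-3) = 10*106 - 45/22 = 1060 - 45/22 = 23275/22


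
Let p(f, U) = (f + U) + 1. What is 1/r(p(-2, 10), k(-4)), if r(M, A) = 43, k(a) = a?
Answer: 1/43 ≈ 0.023256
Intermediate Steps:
p(f, U) = 1 + U + f (p(f, U) = (U + f) + 1 = 1 + U + f)
1/r(p(-2, 10), k(-4)) = 1/43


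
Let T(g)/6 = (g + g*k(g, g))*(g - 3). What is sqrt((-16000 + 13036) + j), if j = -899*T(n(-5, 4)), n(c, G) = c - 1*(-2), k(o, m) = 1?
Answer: 2*I*sqrt(49287) ≈ 444.01*I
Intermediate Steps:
n(c, G) = 2 + c (n(c, G) = c + 2 = 2 + c)
T(g) = 12*g*(-3 + g) (T(g) = 6*((g + g*1)*(g - 3)) = 6*((g + g)*(-3 + g)) = 6*((2*g)*(-3 + g)) = 6*(2*g*(-3 + g)) = 12*g*(-3 + g))
j = -194184 (j = -10788*(2 - 5)*(-3 + (2 - 5)) = -10788*(-3)*(-3 - 3) = -10788*(-3)*(-6) = -899*216 = -194184)
sqrt((-16000 + 13036) + j) = sqrt((-16000 + 13036) - 194184) = sqrt(-2964 - 194184) = sqrt(-197148) = 2*I*sqrt(49287)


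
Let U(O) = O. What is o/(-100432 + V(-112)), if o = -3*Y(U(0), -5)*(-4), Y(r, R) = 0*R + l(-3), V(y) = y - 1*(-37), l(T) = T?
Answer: 36/100507 ≈ 0.00035818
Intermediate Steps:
V(y) = 37 + y (V(y) = y + 37 = 37 + y)
Y(r, R) = -3 (Y(r, R) = 0*R - 3 = 0 - 3 = -3)
o = -36 (o = -3*(-3)*(-4) = 9*(-4) = -36)
o/(-100432 + V(-112)) = -36/(-100432 + (37 - 112)) = -36/(-100432 - 75) = -36/(-100507) = -36*(-1/100507) = 36/100507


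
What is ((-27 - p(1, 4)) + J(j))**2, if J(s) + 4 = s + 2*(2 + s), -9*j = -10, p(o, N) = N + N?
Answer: 9025/9 ≈ 1002.8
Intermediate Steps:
p(o, N) = 2*N
j = 10/9 (j = -1/9*(-10) = 10/9 ≈ 1.1111)
J(s) = 3*s (J(s) = -4 + (s + 2*(2 + s)) = -4 + (s + (4 + 2*s)) = -4 + (4 + 3*s) = 3*s)
((-27 - p(1, 4)) + J(j))**2 = ((-27 - 2*4) + 3*(10/9))**2 = ((-27 - 1*8) + 10/3)**2 = ((-27 - 8) + 10/3)**2 = (-35 + 10/3)**2 = (-95/3)**2 = 9025/9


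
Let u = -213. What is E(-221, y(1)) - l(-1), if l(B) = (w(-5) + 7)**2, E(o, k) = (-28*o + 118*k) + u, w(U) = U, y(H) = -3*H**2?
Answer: 5617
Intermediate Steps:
E(o, k) = -213 - 28*o + 118*k (E(o, k) = (-28*o + 118*k) - 213 = -213 - 28*o + 118*k)
l(B) = 4 (l(B) = (-5 + 7)**2 = 2**2 = 4)
E(-221, y(1)) - l(-1) = (-213 - 28*(-221) + 118*(-3*1**2)) - 1*4 = (-213 + 6188 + 118*(-3*1)) - 4 = (-213 + 6188 + 118*(-3)) - 4 = (-213 + 6188 - 354) - 4 = 5621 - 4 = 5617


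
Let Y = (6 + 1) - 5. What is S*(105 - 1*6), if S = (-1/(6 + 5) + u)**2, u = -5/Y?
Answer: 29241/44 ≈ 664.57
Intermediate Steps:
Y = 2 (Y = 7 - 5 = 2)
u = -5/2 ≈ -2.5000
S = 3249/484 (S = (-1/(6 + 5) - 5/2)**2 = (-1/11 - 5/2)**2 = (-57/22)**2 = 3249/484 ≈ 6.7128)
S*(105 - 1*6) = 3249*(105 - 1*6)/484 = 3249*(105 - 6)/484 = (3249/484)*99 = 29241/44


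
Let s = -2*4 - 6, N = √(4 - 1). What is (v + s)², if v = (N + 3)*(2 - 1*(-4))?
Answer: 124 + 48*√3 ≈ 207.14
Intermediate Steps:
N = √3 ≈ 1.7320
s = -14 (s = -8 - 6 = -14)
v = 18 + 6*√3 (v = (√3 + 3)*(2 - 1*(-4)) = (3 + √3)*(2 + 4) = (3 + √3)*6 = 18 + 6*√3 ≈ 28.392)
(v + s)² = ((18 + 6*√3) - 14)² = (4 + 6*√3)²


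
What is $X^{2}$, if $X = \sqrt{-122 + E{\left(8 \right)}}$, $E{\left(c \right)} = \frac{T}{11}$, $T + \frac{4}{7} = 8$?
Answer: $- \frac{9342}{77} \approx -121.32$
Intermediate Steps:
$T = \frac{52}{7}$ ($T = - \frac{4}{7} + 8 = \frac{52}{7} \approx 7.4286$)
$E{\left(c \right)} = \frac{52}{77}$ ($E{\left(c \right)} = \frac{52}{7 \cdot 11} = \frac{52}{7} \cdot \frac{1}{11} = \frac{52}{77}$)
$X = \frac{3 i \sqrt{79926}}{77}$ ($X = \sqrt{-122 + \frac{52}{77}} = \sqrt{- \frac{9342}{77}} = \frac{3 i \sqrt{79926}}{77} \approx 11.015 i$)
$X^{2} = \left(\frac{3 i \sqrt{79926}}{77}\right)^{2} = - \frac{9342}{77}$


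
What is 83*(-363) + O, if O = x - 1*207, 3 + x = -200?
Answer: -30539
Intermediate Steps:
x = -203 (x = -3 - 200 = -203)
O = -410 (O = -203 - 1*207 = -203 - 207 = -410)
83*(-363) + O = 83*(-363) - 410 = -30129 - 410 = -30539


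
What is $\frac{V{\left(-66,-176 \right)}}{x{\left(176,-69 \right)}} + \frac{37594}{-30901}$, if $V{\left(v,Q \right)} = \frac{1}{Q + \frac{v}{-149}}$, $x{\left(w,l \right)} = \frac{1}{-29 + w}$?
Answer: $- \frac{1660208455}{808308358} \approx -2.0539$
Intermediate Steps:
$V{\left(v,Q \right)} = \frac{1}{Q - \frac{v}{149}}$ ($V{\left(v,Q \right)} = \frac{1}{Q + v \left(- \frac{1}{149}\right)} = \frac{1}{Q - \frac{v}{149}}$)
$\frac{V{\left(-66,-176 \right)}}{x{\left(176,-69 \right)}} + \frac{37594}{-30901} = \frac{149 \frac{1}{\left(-1\right) \left(-66\right) + 149 \left(-176\right)}}{\frac{1}{-29 + 176}} + \frac{37594}{-30901} = \frac{149 \frac{1}{66 - 26224}}{\frac{1}{147}} + 37594 \left(- \frac{1}{30901}\right) = \frac{149}{-26158} \frac{1}{\frac{1}{147}} - \frac{37594}{30901} = 149 \left(- \frac{1}{26158}\right) 147 - \frac{37594}{30901} = \left(- \frac{149}{26158}\right) 147 - \frac{37594}{30901} = - \frac{21903}{26158} - \frac{37594}{30901} = - \frac{1660208455}{808308358}$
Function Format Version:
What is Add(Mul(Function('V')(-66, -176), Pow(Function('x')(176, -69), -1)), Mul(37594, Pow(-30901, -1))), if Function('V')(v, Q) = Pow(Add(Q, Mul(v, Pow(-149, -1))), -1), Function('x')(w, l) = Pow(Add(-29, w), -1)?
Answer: Rational(-1660208455, 808308358) ≈ -2.0539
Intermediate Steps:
Function('V')(v, Q) = Pow(Add(Q, Mul(Rational(-1, 149), v)), -1) (Function('V')(v, Q) = Pow(Add(Q, Mul(v, Rational(-1, 149))), -1) = Pow(Add(Q, Mul(Rational(-1, 149), v)), -1))
Add(Mul(Function('V')(-66, -176), Pow(Function('x')(176, -69), -1)), Mul(37594, Pow(-30901, -1))) = Add(Mul(Mul(149, Pow(Add(Mul(-1, -66), Mul(149, -176)), -1)), Pow(Pow(Add(-29, 176), -1), -1)), Mul(37594, Pow(-30901, -1))) = Add(Mul(Mul(149, Pow(Add(66, -26224), -1)), Pow(Pow(147, -1), -1)), Mul(37594, Rational(-1, 30901))) = Add(Mul(Mul(149, Pow(-26158, -1)), Pow(Rational(1, 147), -1)), Rational(-37594, 30901)) = Add(Mul(Mul(149, Rational(-1, 26158)), 147), Rational(-37594, 30901)) = Add(Mul(Rational(-149, 26158), 147), Rational(-37594, 30901)) = Add(Rational(-21903, 26158), Rational(-37594, 30901)) = Rational(-1660208455, 808308358)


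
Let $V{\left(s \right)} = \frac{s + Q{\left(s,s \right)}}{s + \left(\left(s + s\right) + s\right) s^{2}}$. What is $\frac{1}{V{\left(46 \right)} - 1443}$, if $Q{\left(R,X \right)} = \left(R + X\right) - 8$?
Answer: $- \frac{146027}{210716896} \approx -0.000693$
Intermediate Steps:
$Q{\left(R,X \right)} = -8 + R + X$
$V{\left(s \right)} = \frac{-8 + 3 s}{s + 3 s^{3}}$ ($V{\left(s \right)} = \frac{s + \left(-8 + s + s\right)}{s + \left(\left(s + s\right) + s\right) s^{2}} = \frac{s + \left(-8 + 2 s\right)}{s + \left(2 s + s\right) s^{2}} = \frac{-8 + 3 s}{s + 3 s s^{2}} = \frac{-8 + 3 s}{s + 3 s^{3}}$)
$\frac{1}{V{\left(46 \right)} - 1443} = \frac{1}{\frac{-8 + 3 \cdot 46}{46 + 3 \cdot 46^{3}} - 1443} = \frac{1}{\frac{-8 + 138}{46 + 3 \cdot 97336} - 1443} = \frac{1}{\frac{1}{46 + 292008} \cdot 130 - 1443} = \frac{1}{\frac{1}{292054} \cdot 130 - 1443} = \frac{1}{\frac{65}{146027} - 1443} = \frac{1}{- \frac{210716896}{146027}} = - \frac{146027}{210716896}$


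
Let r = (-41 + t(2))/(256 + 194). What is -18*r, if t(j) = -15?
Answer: 56/25 ≈ 2.2400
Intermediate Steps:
r = -28/225 (r = (-41 - 15)/(256 + 194) = -56/450 = -56*1/450 = -28/225 ≈ -0.12444)
-18*r = -18*(-28/225) = 56/25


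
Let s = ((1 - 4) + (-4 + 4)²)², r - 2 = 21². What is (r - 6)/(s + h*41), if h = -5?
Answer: -437/196 ≈ -2.2296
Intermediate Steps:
r = 443 (r = 2 + 21² = 2 + 441 = 443)
s = 9 (s = (-3 + 0²)² = (-3 + 0)² = (-3)² = 9)
(r - 6)/(s + h*41) = (443 - 6)/(9 - 5*41) = 437/(9 - 205) = 437/(-196) = 437*(-1/196) = -437/196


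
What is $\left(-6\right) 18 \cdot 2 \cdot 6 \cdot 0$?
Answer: $0$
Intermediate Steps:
$\left(-6\right) 18 \cdot 2 \cdot 6 \cdot 0 = - 108 \cdot 12 \cdot 0 = \left(-108\right) 0 = 0$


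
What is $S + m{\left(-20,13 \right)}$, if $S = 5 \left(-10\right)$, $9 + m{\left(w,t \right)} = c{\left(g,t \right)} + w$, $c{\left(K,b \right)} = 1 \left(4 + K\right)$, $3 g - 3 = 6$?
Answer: $-72$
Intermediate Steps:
$g = 3$ ($g = 1 + \frac{1}{3} \cdot 6 = 1 + 2 = 3$)
$c{\left(K,b \right)} = 4 + K$
$m{\left(w,t \right)} = -2 + w$ ($m{\left(w,t \right)} = -9 + \left(\left(4 + 3\right) + w\right) = -9 + \left(7 + w\right) = -2 + w$)
$S = -50$
$S + m{\left(-20,13 \right)} = -50 - 22 = -72$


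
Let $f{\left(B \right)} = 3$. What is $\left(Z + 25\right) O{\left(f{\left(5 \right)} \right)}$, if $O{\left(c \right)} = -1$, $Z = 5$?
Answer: $-30$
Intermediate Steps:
$\left(Z + 25\right) O{\left(f{\left(5 \right)} \right)} = \left(5 + 25\right) \left(-1\right) = 30 \left(-1\right) = -30$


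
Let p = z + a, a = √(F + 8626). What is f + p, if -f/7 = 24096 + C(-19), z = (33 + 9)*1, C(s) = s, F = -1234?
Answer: -168497 + 4*√462 ≈ -1.6841e+5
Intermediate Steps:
a = 4*√462 (a = √(-1234 + 8626) = √7392 = 4*√462 ≈ 85.977)
z = 42 (z = 42*1 = 42)
f = -168539 (f = -7*(24096 - 19) = -7*24077 = -168539)
p = 42 + 4*√462 ≈ 127.98
f + p = -168539 + (42 + 4*√462) = -168497 + 4*√462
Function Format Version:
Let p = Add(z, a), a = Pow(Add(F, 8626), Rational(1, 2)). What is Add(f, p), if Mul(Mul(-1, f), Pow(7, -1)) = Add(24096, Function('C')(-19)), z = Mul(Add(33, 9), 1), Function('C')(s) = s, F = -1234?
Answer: Add(-168497, Mul(4, Pow(462, Rational(1, 2)))) ≈ -1.6841e+5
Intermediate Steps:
a = Mul(4, Pow(462, Rational(1, 2))) (a = Pow(Add(-1234, 8626), Rational(1, 2)) = Pow(7392, Rational(1, 2)) = Mul(4, Pow(462, Rational(1, 2))) ≈ 85.977)
z = 42 (z = Mul(42, 1) = 42)
f = -168539 (f = Mul(-7, Add(24096, -19)) = Mul(-7, 24077) = -168539)
p = Add(42, Mul(4, Pow(462, Rational(1, 2)))) ≈ 127.98
Add(f, p) = Add(-168539, Add(42, Mul(4, Pow(462, Rational(1, 2))))) = Add(-168497, Mul(4, Pow(462, Rational(1, 2))))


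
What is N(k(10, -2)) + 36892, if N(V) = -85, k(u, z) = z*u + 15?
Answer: 36807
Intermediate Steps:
k(u, z) = 15 + u*z (k(u, z) = u*z + 15 = 15 + u*z)
N(k(10, -2)) + 36892 = -85 + 36892 = 36807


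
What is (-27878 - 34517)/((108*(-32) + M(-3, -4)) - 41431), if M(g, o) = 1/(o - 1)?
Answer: 311975/224436 ≈ 1.3900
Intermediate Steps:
M(g, o) = 1/(-1 + o)
(-27878 - 34517)/((108*(-32) + M(-3, -4)) - 41431) = (-27878 - 34517)/((108*(-32) + 1/(-1 - 4)) - 41431) = -62395/((-3456 + 1/(-5)) - 41431) = -62395/((-3456 - 1/5) - 41431) = -62395/(-17281/5 - 41431) = -62395/(-224436/5) = -62395*(-5/224436) = 311975/224436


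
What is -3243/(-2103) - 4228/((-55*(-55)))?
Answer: 306197/2120525 ≈ 0.14440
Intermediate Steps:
-3243/(-2103) - 4228/((-55*(-55))) = -3243*(-1/2103) - 4228/3025 = 1081/701 - 4228*1/3025 = 1081/701 - 4228/3025 = 306197/2120525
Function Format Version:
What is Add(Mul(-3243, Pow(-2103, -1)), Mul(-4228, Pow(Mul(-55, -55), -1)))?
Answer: Rational(306197, 2120525) ≈ 0.14440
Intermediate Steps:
Add(Mul(-3243, Pow(-2103, -1)), Mul(-4228, Pow(Mul(-55, -55), -1))) = Add(Mul(-3243, Rational(-1, 2103)), Mul(-4228, Pow(3025, -1))) = Add(Rational(1081, 701), Mul(-4228, Rational(1, 3025))) = Add(Rational(1081, 701), Rational(-4228, 3025)) = Rational(306197, 2120525)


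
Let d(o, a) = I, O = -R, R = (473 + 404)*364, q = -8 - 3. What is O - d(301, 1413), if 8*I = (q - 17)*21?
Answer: -638309/2 ≈ -3.1915e+5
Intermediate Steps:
q = -11
R = 319228 (R = 877*364 = 319228)
O = -319228 (O = -1*319228 = -319228)
I = -147/2 (I = ((-11 - 17)*21)/8 = (-28*21)/8 = (1/8)*(-588) = -147/2 ≈ -73.500)
d(o, a) = -147/2
O - d(301, 1413) = -319228 - 1*(-147/2) = -319228 + 147/2 = -638309/2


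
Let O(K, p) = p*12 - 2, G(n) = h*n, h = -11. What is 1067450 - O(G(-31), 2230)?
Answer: 1040692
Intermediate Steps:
G(n) = -11*n
O(K, p) = -2 + 12*p (O(K, p) = 12*p - 2 = -2 + 12*p)
1067450 - O(G(-31), 2230) = 1067450 - (-2 + 12*2230) = 1067450 - (-2 + 26760) = 1067450 - 1*26758 = 1067450 - 26758 = 1040692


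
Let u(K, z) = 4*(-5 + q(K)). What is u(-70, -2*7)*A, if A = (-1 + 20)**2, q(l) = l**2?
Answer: 7068380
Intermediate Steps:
u(K, z) = -20 + 4*K**2 (u(K, z) = 4*(-5 + K**2) = -20 + 4*K**2)
A = 361 (A = 19**2 = 361)
u(-70, -2*7)*A = (-20 + 4*(-70)**2)*361 = (-20 + 4*4900)*361 = (-20 + 19600)*361 = 19580*361 = 7068380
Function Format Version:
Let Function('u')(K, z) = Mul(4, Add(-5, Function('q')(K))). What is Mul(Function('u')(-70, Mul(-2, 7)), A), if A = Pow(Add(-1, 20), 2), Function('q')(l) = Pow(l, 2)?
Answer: 7068380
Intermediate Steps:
Function('u')(K, z) = Add(-20, Mul(4, Pow(K, 2))) (Function('u')(K, z) = Mul(4, Add(-5, Pow(K, 2))) = Add(-20, Mul(4, Pow(K, 2))))
A = 361 (A = Pow(19, 2) = 361)
Mul(Function('u')(-70, Mul(-2, 7)), A) = Mul(Add(-20, Mul(4, Pow(-70, 2))), 361) = Mul(Add(-20, Mul(4, 4900)), 361) = Mul(Add(-20, 19600), 361) = Mul(19580, 361) = 7068380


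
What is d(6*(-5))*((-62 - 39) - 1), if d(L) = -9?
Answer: 918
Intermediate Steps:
d(6*(-5))*((-62 - 39) - 1) = -9*((-62 - 39) - 1) = -9*(-101 - 1) = -9*(-102) = 918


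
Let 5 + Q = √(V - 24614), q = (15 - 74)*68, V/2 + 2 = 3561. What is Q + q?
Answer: -4017 + 54*I*√6 ≈ -4017.0 + 132.27*I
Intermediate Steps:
V = 7118 (V = -4 + 2*3561 = -4 + 7122 = 7118)
q = -4012 (q = -59*68 = -4012)
Q = -5 + 54*I*√6 (Q = -5 + √(7118 - 24614) = -5 + √(-17496) = -5 + 54*I*√6 ≈ -5.0 + 132.27*I)
Q + q = (-5 + 54*I*√6) - 4012 = -4017 + 54*I*√6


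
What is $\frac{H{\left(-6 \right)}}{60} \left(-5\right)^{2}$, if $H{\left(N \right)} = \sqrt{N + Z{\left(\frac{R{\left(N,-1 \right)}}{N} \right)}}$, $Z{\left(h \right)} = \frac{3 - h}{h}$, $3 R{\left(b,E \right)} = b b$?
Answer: $\frac{5 i \sqrt{34}}{24} \approx 1.2148 i$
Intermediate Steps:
$R{\left(b,E \right)} = \frac{b^{2}}{3}$ ($R{\left(b,E \right)} = \frac{b b}{3} = \frac{b^{2}}{3}$)
$Z{\left(h \right)} = \frac{3 - h}{h}$
$H{\left(N \right)} = \sqrt{N + \frac{3 \left(3 - \frac{N}{3}\right)}{N}}$ ($H{\left(N \right)} = \sqrt{N + \frac{3 - \frac{\frac{1}{3} N^{2}}{N}}{\frac{N^{2}}{3} \frac{1}{N}}} = \sqrt{N + \frac{3 - \frac{N}{3}}{\frac{1}{3} N}} = \sqrt{N + \frac{3}{N} \left(3 - \frac{N}{3}\right)} = \sqrt{N + \frac{3 \left(3 - \frac{N}{3}\right)}{N}}$)
$\frac{H{\left(-6 \right)}}{60} \left(-5\right)^{2} = \frac{\sqrt{-1 - 6 + \frac{9}{-6}}}{60} \left(-5\right)^{2} = \frac{\sqrt{-1 - 6 + 9 \left(- \frac{1}{6}\right)}}{60} \cdot 25 = \frac{\sqrt{-1 - 6 - \frac{3}{2}}}{60} \cdot 25 = \frac{\sqrt{- \frac{17}{2}}}{60} \cdot 25 = \frac{\frac{1}{2} i \sqrt{34}}{60} \cdot 25 = \frac{i \sqrt{34}}{120} \cdot 25 = \frac{5 i \sqrt{34}}{24}$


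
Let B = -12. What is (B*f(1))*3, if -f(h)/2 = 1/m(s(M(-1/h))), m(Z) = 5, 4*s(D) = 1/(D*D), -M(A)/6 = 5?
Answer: 72/5 ≈ 14.400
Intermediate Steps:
M(A) = -30 (M(A) = -6*5 = -30)
s(D) = 1/(4*D²) (s(D) = 1/(4*((D*D))) = 1/(4*(D²)) = 1/(4*D²))
f(h) = -⅖ (f(h) = -2/5 = -2*⅕ = -⅖)
(B*f(1))*3 = -12*(-⅖)*3 = (24/5)*3 = 72/5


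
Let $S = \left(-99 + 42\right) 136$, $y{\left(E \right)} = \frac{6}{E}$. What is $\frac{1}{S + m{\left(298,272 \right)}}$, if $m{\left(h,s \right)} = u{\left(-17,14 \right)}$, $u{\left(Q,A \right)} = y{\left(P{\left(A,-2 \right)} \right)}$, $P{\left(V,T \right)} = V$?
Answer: $- \frac{7}{54261} \approx -0.00012901$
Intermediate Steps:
$u{\left(Q,A \right)} = \frac{6}{A}$
$m{\left(h,s \right)} = \frac{3}{7}$ ($m{\left(h,s \right)} = \frac{6}{14} = 6 \cdot \frac{1}{14} = \frac{3}{7}$)
$S = -7752$ ($S = \left(-57\right) 136 = -7752$)
$\frac{1}{S + m{\left(298,272 \right)}} = \frac{1}{-7752 + \frac{3}{7}} = \frac{1}{- \frac{54261}{7}} = - \frac{7}{54261}$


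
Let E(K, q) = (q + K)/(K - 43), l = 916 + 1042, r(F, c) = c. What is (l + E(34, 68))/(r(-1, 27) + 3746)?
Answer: 5840/11319 ≈ 0.51595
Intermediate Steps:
l = 1958
E(K, q) = (K + q)/(-43 + K)
(l + E(34, 68))/(r(-1, 27) + 3746) = (1958 + (34 + 68)/(-43 + 34))/(27 + 3746) = (1958 + 102/(-9))/3773 = (1958 - 1/9*102)*(1/3773) = (1958 - 34/3)*(1/3773) = (5840/3)*(1/3773) = 5840/11319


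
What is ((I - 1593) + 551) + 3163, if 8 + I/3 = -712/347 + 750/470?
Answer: 34177656/16309 ≈ 2095.6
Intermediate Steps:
I = -413733/16309 (I = -24 + 3*(-712/347 + 750/470) = -24 + 3*(-712*1/347 + 750*(1/470)) = -24 + 3*(-712/347 + 75/47) = -24 + 3*(-7439/16309) = -24 - 22317/16309 = -413733/16309 ≈ -25.368)
((I - 1593) + 551) + 3163 = ((-413733/16309 - 1593) + 551) + 3163 = (-26393970/16309 + 551) + 3163 = -17407711/16309 + 3163 = 34177656/16309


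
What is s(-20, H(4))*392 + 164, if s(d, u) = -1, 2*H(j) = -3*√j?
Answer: -228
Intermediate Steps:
H(j) = -3*√j/2 (H(j) = (-3*√j)/2 = -3*√j/2)
s(-20, H(4))*392 + 164 = -1*392 + 164 = -392 + 164 = -228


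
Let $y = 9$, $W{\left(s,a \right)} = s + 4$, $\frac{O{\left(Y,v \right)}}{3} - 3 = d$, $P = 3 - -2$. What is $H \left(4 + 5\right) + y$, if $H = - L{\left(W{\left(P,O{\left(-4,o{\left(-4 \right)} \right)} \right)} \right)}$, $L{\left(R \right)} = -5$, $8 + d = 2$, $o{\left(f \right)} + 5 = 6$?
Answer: $54$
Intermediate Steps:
$o{\left(f \right)} = 1$ ($o{\left(f \right)} = -5 + 6 = 1$)
$d = -6$ ($d = -8 + 2 = -6$)
$P = 5$ ($P = 3 + 2 = 5$)
$O{\left(Y,v \right)} = -9$ ($O{\left(Y,v \right)} = 9 + 3 \left(-6\right) = 9 - 18 = -9$)
$W{\left(s,a \right)} = 4 + s$
$H = 5$ ($H = \left(-1\right) \left(-5\right) = 5$)
$H \left(4 + 5\right) + y = 5 \left(4 + 5\right) + 9 = 5 \cdot 9 + 9 = 45 + 9 = 54$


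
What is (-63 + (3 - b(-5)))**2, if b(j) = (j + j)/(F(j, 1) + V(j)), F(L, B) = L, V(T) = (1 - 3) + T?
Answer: 133225/36 ≈ 3700.7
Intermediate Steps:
V(T) = -2 + T
b(j) = 2*j/(-2 + 2*j) (b(j) = (j + j)/(j + (-2 + j)) = (2*j)/(-2 + 2*j) = 2*j/(-2 + 2*j))
(-63 + (3 - b(-5)))**2 = (-63 + (3 - (-5)/(-1 - 5)))**2 = (-63 + (3 - (-5)/(-6)))**2 = (-63 + (3 - (-5)*(-1)/6))**2 = (-63 + (3 - 1*5/6))**2 = (-63 + (3 - 5/6))**2 = (-63 + 13/6)**2 = (-365/6)**2 = 133225/36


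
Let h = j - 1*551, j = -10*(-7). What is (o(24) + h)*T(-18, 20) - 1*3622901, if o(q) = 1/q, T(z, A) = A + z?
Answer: -43486355/12 ≈ -3.6239e+6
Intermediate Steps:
j = 70
h = -481 (h = 70 - 1*551 = 70 - 551 = -481)
(o(24) + h)*T(-18, 20) - 1*3622901 = (1/24 - 481)*(20 - 18) - 1*3622901 = (1/24 - 481)*2 - 3622901 = -11543/24*2 - 3622901 = -11543/12 - 3622901 = -43486355/12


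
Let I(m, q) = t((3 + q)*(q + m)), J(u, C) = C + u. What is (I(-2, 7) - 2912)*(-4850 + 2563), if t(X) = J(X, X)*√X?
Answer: 6659744 - 1143500*√2 ≈ 5.0426e+6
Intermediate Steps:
t(X) = 2*X^(3/2) (t(X) = (X + X)*√X = (2*X)*√X = 2*X^(3/2))
I(m, q) = 2*((3 + q)*(m + q))^(3/2) (I(m, q) = 2*((3 + q)*(q + m))^(3/2) = 2*((3 + q)*(m + q))^(3/2))
(I(-2, 7) - 2912)*(-4850 + 2563) = (2*(7² + 3*(-2) + 3*7 - 2*7)^(3/2) - 2912)*(-4850 + 2563) = (2*(49 - 6 + 21 - 14)^(3/2) - 2912)*(-2287) = (2*50^(3/2) - 2912)*(-2287) = (2*(250*√2) - 2912)*(-2287) = (500*√2 - 2912)*(-2287) = (-2912 + 500*√2)*(-2287) = 6659744 - 1143500*√2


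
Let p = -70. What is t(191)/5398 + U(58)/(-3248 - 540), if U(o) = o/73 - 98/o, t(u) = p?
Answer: -275557255/21643810004 ≈ -0.012731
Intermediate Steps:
t(u) = -70
U(o) = -98/o + o/73 (U(o) = o*(1/73) - 98/o = o/73 - 98/o = -98/o + o/73)
t(191)/5398 + U(58)/(-3248 - 540) = -70/5398 + (-98/58 + (1/73)*58)/(-3248 - 540) = -70*1/5398 + (-98*1/58 + 58/73)/(-3788) = -35/2699 + (-49/29 + 58/73)*(-1/3788) = -35/2699 - 1895/2117*(-1/3788) = -35/2699 + 1895/8019196 = -275557255/21643810004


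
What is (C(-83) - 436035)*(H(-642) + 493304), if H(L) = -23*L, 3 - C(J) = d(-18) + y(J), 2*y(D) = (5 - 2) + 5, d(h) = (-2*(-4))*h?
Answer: -221463648440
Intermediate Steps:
d(h) = 8*h
y(D) = 4 (y(D) = ((5 - 2) + 5)/2 = (3 + 5)/2 = (½)*8 = 4)
C(J) = 143 (C(J) = 3 - (8*(-18) + 4) = 3 - (-144 + 4) = 3 - 1*(-140) = 3 + 140 = 143)
(C(-83) - 436035)*(H(-642) + 493304) = (143 - 436035)*(-23*(-642) + 493304) = -435892*(14766 + 493304) = -435892*508070 = -221463648440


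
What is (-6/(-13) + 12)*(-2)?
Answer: -324/13 ≈ -24.923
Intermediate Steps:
(-6/(-13) + 12)*(-2) = (-6*(-1/13) + 12)*(-2) = (6/13 + 12)*(-2) = (162/13)*(-2) = -324/13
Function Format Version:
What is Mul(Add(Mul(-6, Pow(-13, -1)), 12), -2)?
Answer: Rational(-324, 13) ≈ -24.923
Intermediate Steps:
Mul(Add(Mul(-6, Pow(-13, -1)), 12), -2) = Mul(Add(Mul(-6, Rational(-1, 13)), 12), -2) = Mul(Add(Rational(6, 13), 12), -2) = Mul(Rational(162, 13), -2) = Rational(-324, 13)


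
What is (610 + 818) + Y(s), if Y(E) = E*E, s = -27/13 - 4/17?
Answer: 70006069/48841 ≈ 1433.3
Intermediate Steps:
s = -511/221 (s = -27*1/13 - 4*1/17 = -27/13 - 4/17 = -511/221 ≈ -2.3122)
Y(E) = E**2
(610 + 818) + Y(s) = (610 + 818) + (-511/221)**2 = 1428 + 261121/48841 = 70006069/48841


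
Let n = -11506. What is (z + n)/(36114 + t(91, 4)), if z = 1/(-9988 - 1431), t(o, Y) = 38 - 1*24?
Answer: -131387015/412545632 ≈ -0.31848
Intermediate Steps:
t(o, Y) = 14 (t(o, Y) = 38 - 24 = 14)
z = -1/11419 (z = 1/(-11419) = -1/11419 ≈ -8.7573e-5)
(z + n)/(36114 + t(91, 4)) = (-1/11419 - 11506)/(36114 + 14) = -131387015/11419/36128 = -131387015/11419*1/36128 = -131387015/412545632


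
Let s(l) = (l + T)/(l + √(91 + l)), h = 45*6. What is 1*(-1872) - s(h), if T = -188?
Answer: -541090/289 ≈ -1872.3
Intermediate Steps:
h = 270
s(l) = (-188 + l)/(l + √(91 + l)) (s(l) = (l - 188)/(l + √(91 + l)) = (-188 + l)/(l + √(91 + l)))
1*(-1872) - s(h) = 1*(-1872) - (-188 + 270)/(270 + √(91 + 270)) = -1872 - 82/(270 + √361) = -1872 - 82/(270 + 19) = -1872 - 82/289 = -541090/289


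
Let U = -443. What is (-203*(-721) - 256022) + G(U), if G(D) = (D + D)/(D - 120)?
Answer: -61737131/563 ≈ -1.0966e+5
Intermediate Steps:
G(D) = 2*D/(-120 + D) (G(D) = (2*D)/(-120 + D) = 2*D/(-120 + D))
(-203*(-721) - 256022) + G(U) = (-203*(-721) - 256022) + 2*(-443)/(-120 - 443) = (146363 - 256022) + 2*(-443)/(-563) = -109659 + 2*(-443)*(-1/563) = -109659 + 886/563 = -61737131/563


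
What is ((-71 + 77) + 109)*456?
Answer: 52440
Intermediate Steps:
((-71 + 77) + 109)*456 = (6 + 109)*456 = 115*456 = 52440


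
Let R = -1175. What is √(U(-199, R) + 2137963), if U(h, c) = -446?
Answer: √2137517 ≈ 1462.0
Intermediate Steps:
√(U(-199, R) + 2137963) = √(-446 + 2137963) = √2137517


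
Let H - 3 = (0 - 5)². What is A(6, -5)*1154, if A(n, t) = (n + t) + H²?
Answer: 905890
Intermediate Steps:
H = 28 (H = 3 + (0 - 5)² = 3 + (-5)² = 3 + 25 = 28)
A(n, t) = 784 + n + t (A(n, t) = (n + t) + 28² = (n + t) + 784 = 784 + n + t)
A(6, -5)*1154 = (784 + 6 - 5)*1154 = 785*1154 = 905890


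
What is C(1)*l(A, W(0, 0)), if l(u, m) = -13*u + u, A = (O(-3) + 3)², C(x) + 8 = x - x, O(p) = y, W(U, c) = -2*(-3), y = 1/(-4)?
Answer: 726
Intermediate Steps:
y = -¼ ≈ -0.25000
W(U, c) = 6
O(p) = -¼
C(x) = -8 (C(x) = -8 + (x - x) = -8 + 0 = -8)
A = 121/16 (A = (-¼ + 3)² = (11/4)² = 121/16 ≈ 7.5625)
l(u, m) = -12*u
C(1)*l(A, W(0, 0)) = -(-96)*121/16 = -8*(-363/4) = 726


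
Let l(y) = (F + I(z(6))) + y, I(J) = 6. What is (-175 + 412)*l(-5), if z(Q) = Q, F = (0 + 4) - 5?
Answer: 0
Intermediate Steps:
F = -1 (F = 4 - 5 = -1)
l(y) = 5 + y (l(y) = (-1 + 6) + y = 5 + y)
(-175 + 412)*l(-5) = (-175 + 412)*(5 - 5) = 237*0 = 0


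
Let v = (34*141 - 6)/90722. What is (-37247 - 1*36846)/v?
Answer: -3360932573/2394 ≈ -1.4039e+6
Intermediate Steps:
v = 2394/45361 (v = (4794 - 6)*(1/90722) = 4788*(1/90722) = 2394/45361 ≈ 0.052777)
(-37247 - 1*36846)/v = (-37247 - 1*36846)/(2394/45361) = (-37247 - 36846)*(45361/2394) = -74093*45361/2394 = -3360932573/2394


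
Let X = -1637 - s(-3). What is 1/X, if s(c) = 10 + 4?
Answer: -1/1651 ≈ -0.00060569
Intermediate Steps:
s(c) = 14
X = -1651 (X = -1637 - 1*14 = -1637 - 14 = -1651)
1/X = 1/(-1651) = -1/1651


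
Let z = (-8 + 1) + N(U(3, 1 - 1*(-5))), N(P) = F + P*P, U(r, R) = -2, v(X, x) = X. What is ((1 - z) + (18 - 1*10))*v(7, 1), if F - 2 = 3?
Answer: 49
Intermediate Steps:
F = 5 (F = 2 + 3 = 5)
N(P) = 5 + P² (N(P) = 5 + P*P = 5 + P²)
z = 2 (z = (-8 + 1) + (5 + (-2)²) = -7 + (5 + 4) = -7 + 9 = 2)
((1 - z) + (18 - 1*10))*v(7, 1) = ((1 - 1*2) + (18 - 1*10))*7 = ((1 - 2) + (18 - 10))*7 = (-1 + 8)*7 = 7*7 = 49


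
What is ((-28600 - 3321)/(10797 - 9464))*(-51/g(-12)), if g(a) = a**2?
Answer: 542657/63984 ≈ 8.4811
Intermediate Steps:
((-28600 - 3321)/(10797 - 9464))*(-51/g(-12)) = ((-28600 - 3321)/(10797 - 9464))*(-51/((-12)**2)) = (-31921/1333)*(-51/144) = (-31921*1/1333)*(-51*1/144) = -31921/1333*(-17/48) = 542657/63984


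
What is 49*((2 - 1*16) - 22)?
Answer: -1764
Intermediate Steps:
49*((2 - 1*16) - 22) = 49*((2 - 16) - 22) = 49*(-14 - 22) = 49*(-36) = -1764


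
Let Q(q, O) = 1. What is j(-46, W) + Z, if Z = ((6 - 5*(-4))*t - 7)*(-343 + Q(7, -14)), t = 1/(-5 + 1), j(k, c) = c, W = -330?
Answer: 4287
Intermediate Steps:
t = -1/4 (t = 1/(-4) = -1/4 ≈ -0.25000)
Z = 4617 (Z = ((6 - 5*(-4))*(-1/4) - 7)*(-343 + 1) = ((6 + 20)*(-1/4) - 7)*(-342) = (26*(-1/4) - 7)*(-342) = (-13/2 - 7)*(-342) = -27/2*(-342) = 4617)
j(-46, W) + Z = -330 + 4617 = 4287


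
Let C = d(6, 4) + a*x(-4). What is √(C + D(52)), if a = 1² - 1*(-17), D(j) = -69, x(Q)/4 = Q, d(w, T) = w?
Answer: 3*I*√39 ≈ 18.735*I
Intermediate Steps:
x(Q) = 4*Q
a = 18 (a = 1 + 17 = 18)
C = -282 (C = 6 + 18*(4*(-4)) = 6 + 18*(-16) = 6 - 288 = -282)
√(C + D(52)) = √(-282 - 69) = √(-351) = 3*I*√39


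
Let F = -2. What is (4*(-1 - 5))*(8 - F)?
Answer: -240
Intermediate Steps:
(4*(-1 - 5))*(8 - F) = (4*(-1 - 5))*(8 - 1*(-2)) = (4*(-6))*(8 + 2) = -24*10 = -240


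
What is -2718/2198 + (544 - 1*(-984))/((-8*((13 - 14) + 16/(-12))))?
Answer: 88602/1099 ≈ 80.621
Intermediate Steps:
-2718/2198 + (544 - 1*(-984))/((-8*((13 - 14) + 16/(-12)))) = -2718*1/2198 + (544 + 984)/((-8*(-1 + 16*(-1/12)))) = -1359/1099 + 1528/((-8*(-1 - 4/3))) = -1359/1099 + 1528/((-8*(-7/3))) = -1359/1099 + 1528/(56/3) = -1359/1099 + 1528*(3/56) = -1359/1099 + 573/7 = 88602/1099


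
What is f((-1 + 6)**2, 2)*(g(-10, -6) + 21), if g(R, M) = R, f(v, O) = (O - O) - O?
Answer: -22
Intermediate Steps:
f(v, O) = -O (f(v, O) = 0 - O = -O)
f((-1 + 6)**2, 2)*(g(-10, -6) + 21) = (-1*2)*(-10 + 21) = -2*11 = -22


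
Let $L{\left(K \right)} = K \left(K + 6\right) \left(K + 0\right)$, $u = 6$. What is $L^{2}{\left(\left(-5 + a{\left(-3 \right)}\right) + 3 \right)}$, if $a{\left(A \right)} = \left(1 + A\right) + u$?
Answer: $1024$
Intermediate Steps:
$a{\left(A \right)} = 7 + A$ ($a{\left(A \right)} = \left(1 + A\right) + 6 = 7 + A$)
$L{\left(K \right)} = K^{2} \left(6 + K\right)$ ($L{\left(K \right)} = K \left(6 + K\right) K = K K \left(6 + K\right) = K^{2} \left(6 + K\right)$)
$L^{2}{\left(\left(-5 + a{\left(-3 \right)}\right) + 3 \right)} = \left(\left(\left(-5 + \left(7 - 3\right)\right) + 3\right)^{2} \left(6 + \left(\left(-5 + \left(7 - 3\right)\right) + 3\right)\right)\right)^{2} = \left(\left(\left(-5 + 4\right) + 3\right)^{2} \left(6 + \left(\left(-5 + 4\right) + 3\right)\right)\right)^{2} = \left(\left(-1 + 3\right)^{2} \left(6 + \left(-1 + 3\right)\right)\right)^{2} = \left(2^{2} \left(6 + 2\right)\right)^{2} = \left(4 \cdot 8\right)^{2} = 32^{2} = 1024$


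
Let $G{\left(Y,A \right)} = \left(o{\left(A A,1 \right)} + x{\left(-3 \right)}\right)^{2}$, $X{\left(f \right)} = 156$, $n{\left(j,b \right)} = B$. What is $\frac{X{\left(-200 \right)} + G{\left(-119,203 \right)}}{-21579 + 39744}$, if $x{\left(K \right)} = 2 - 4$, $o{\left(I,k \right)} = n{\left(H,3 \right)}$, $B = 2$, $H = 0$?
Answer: $\frac{52}{6055} \approx 0.0085879$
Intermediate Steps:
$n{\left(j,b \right)} = 2$
$o{\left(I,k \right)} = 2$
$x{\left(K \right)} = -2$
$G{\left(Y,A \right)} = 0$ ($G{\left(Y,A \right)} = \left(2 - 2\right)^{2} = 0^{2} = 0$)
$\frac{X{\left(-200 \right)} + G{\left(-119,203 \right)}}{-21579 + 39744} = \frac{156 + 0}{-21579 + 39744} = \frac{156}{18165} = 156 \cdot \frac{1}{18165} = \frac{52}{6055}$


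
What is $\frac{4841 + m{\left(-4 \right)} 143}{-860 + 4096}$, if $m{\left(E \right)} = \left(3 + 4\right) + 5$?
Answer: $\frac{6557}{3236} \approx 2.0263$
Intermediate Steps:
$m{\left(E \right)} = 12$ ($m{\left(E \right)} = 7 + 5 = 12$)
$\frac{4841 + m{\left(-4 \right)} 143}{-860 + 4096} = \frac{4841 + 12 \cdot 143}{-860 + 4096} = \frac{4841 + 1716}{3236} = 6557 \cdot \frac{1}{3236} = \frac{6557}{3236}$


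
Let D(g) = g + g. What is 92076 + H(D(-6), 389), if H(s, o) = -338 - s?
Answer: 91750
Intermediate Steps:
D(g) = 2*g
92076 + H(D(-6), 389) = 92076 + (-338 - 2*(-6)) = 92076 + (-338 - 1*(-12)) = 92076 + (-338 + 12) = 92076 - 326 = 91750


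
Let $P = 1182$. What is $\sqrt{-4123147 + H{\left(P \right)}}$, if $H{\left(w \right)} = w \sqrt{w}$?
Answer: $\sqrt{-4123147 + 1182 \sqrt{1182}} \approx 2020.5 i$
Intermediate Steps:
$H{\left(w \right)} = w^{\frac{3}{2}}$
$\sqrt{-4123147 + H{\left(P \right)}} = \sqrt{-4123147 + 1182^{\frac{3}{2}}} = \sqrt{-4123147 + 1182 \sqrt{1182}}$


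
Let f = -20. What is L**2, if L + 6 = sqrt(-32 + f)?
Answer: 4*(3 - I*sqrt(13))**2 ≈ -16.0 - 86.533*I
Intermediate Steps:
L = -6 + 2*I*sqrt(13) (L = -6 + sqrt(-32 - 20) = -6 + sqrt(-52) = -6 + 2*I*sqrt(13) ≈ -6.0 + 7.2111*I)
L**2 = (-6 + 2*I*sqrt(13))**2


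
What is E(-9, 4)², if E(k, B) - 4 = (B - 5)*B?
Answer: 0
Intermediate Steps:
E(k, B) = 4 + B*(-5 + B) (E(k, B) = 4 + (B - 5)*B = 4 + (-5 + B)*B = 4 + B*(-5 + B))
E(-9, 4)² = (4 + 4² - 5*4)² = (4 + 16 - 20)² = 0² = 0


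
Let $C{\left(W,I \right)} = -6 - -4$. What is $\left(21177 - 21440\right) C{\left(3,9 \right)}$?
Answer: $526$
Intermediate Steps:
$C{\left(W,I \right)} = -2$ ($C{\left(W,I \right)} = -6 + 4 = -2$)
$\left(21177 - 21440\right) C{\left(3,9 \right)} = \left(21177 - 21440\right) \left(-2\right) = \left(-263\right) \left(-2\right) = 526$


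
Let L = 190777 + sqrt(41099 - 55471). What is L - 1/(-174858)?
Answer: 33358884667/174858 + 2*I*sqrt(3593) ≈ 1.9078e+5 + 119.88*I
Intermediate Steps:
L = 190777 + 2*I*sqrt(3593) (L = 190777 + sqrt(-14372) = 190777 + 2*I*sqrt(3593) ≈ 1.9078e+5 + 119.88*I)
L - 1/(-174858) = (190777 + 2*I*sqrt(3593)) - 1/(-174858) = (190777 + 2*I*sqrt(3593)) - 1*(-1/174858) = (190777 + 2*I*sqrt(3593)) + 1/174858 = 33358884667/174858 + 2*I*sqrt(3593)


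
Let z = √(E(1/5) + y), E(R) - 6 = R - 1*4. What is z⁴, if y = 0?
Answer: 121/25 ≈ 4.8400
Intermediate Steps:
E(R) = 2 + R (E(R) = 6 + (R - 1*4) = 6 + (R - 4) = 6 + (-4 + R) = 2 + R)
z = √55/5 (z = √((2 + 1/5) + 0) = √((2 + ⅕) + 0) = √(11/5 + 0) = √(11/5) = √55/5 ≈ 1.4832)
z⁴ = (√55/5)⁴ = 121/25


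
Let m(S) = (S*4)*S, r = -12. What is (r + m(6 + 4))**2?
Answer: 150544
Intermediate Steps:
m(S) = 4*S**2 (m(S) = (4*S)*S = 4*S**2)
(r + m(6 + 4))**2 = (-12 + 4*(6 + 4)**2)**2 = (-12 + 4*10**2)**2 = (-12 + 4*100)**2 = (-12 + 400)**2 = 388**2 = 150544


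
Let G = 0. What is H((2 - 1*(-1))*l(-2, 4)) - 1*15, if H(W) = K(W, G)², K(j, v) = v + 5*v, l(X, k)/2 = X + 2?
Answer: -15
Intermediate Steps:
l(X, k) = 4 + 2*X (l(X, k) = 2*(X + 2) = 2*(2 + X) = 4 + 2*X)
K(j, v) = 6*v
H(W) = 0 (H(W) = (6*0)² = 0² = 0)
H((2 - 1*(-1))*l(-2, 4)) - 1*15 = 0 - 1*15 = 0 - 15 = -15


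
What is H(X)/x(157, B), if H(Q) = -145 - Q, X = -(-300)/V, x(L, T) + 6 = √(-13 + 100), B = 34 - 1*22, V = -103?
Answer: -29270/1751 - 14635*√87/5253 ≈ -42.703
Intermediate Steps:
B = 12 (B = 34 - 22 = 12)
x(L, T) = -6 + √87 (x(L, T) = -6 + √(-13 + 100) = -6 + √87)
X = -300/103 (X = -(-300)/(-103) = -(-300)*(-1)/103 = -1*300/103 = -300/103 ≈ -2.9126)
H(X)/x(157, B) = (-145 - 1*(-300/103))/(-6 + √87) = (-145 + 300/103)/(-6 + √87) = -14635/(103*(-6 + √87))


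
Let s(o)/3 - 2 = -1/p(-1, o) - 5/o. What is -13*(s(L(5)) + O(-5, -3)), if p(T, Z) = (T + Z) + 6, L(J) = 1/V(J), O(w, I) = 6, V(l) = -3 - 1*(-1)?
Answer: -1612/3 ≈ -537.33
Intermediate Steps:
V(l) = -2 (V(l) = -3 + 1 = -2)
L(J) = -½ (L(J) = 1/(-2) = -½)
p(T, Z) = 6 + T + Z
s(o) = 6 - 15/o - 3/(5 + o) (s(o) = 6 + 3*(-1/(6 - 1 + o) - 5/o) = 6 + 3*(-1/(5 + o) - 5/o) = 6 + (-15/o - 3/(5 + o)) = 6 - 15/o - 3/(5 + o))
-13*(s(L(5)) + O(-5, -3)) = -13*(3*(-25 + 2*(-½)² + 4*(-½))/((-½)*(5 - ½)) + 6) = -13*(3*(-2)*(-25 + 2*(¼) - 2)/(9/2) + 6) = -13*(3*(-2)*(2/9)*(-25 + ½ - 2) + 6) = -13*(3*(-2)*(2/9)*(-53/2) + 6) = -13*(106/3 + 6) = -13*124/3 = -1612/3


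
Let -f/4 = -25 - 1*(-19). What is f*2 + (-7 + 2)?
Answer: 43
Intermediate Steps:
f = 24 (f = -4*(-25 - 1*(-19)) = -4*(-25 + 19) = -4*(-6) = 24)
f*2 + (-7 + 2) = 24*2 + (-7 + 2) = 48 - 5 = 43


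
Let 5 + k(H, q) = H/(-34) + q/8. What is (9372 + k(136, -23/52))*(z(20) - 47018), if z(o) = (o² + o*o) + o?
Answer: -89970258515/208 ≈ -4.3255e+8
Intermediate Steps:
z(o) = o + 2*o² (z(o) = (o² + o²) + o = 2*o² + o = o + 2*o²)
k(H, q) = -5 - H/34 + q/8 (k(H, q) = -5 + (H/(-34) + q/8) = -5 + (H*(-1/34) + q*(⅛)) = -5 + (-H/34 + q/8) = -5 - H/34 + q/8)
(9372 + k(136, -23/52))*(z(20) - 47018) = (9372 + (-5 - 1/34*136 + (-23/52)/8))*(20*(1 + 2*20) - 47018) = (9372 + (-5 - 4 + (-23*1/52)/8))*(20*(1 + 40) - 47018) = (9372 + (-5 - 4 + (⅛)*(-23/52)))*(20*41 - 47018) = (9372 + (-5 - 4 - 23/416))*(820 - 47018) = (9372 - 3767/416)*(-46198) = (3894985/416)*(-46198) = -89970258515/208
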